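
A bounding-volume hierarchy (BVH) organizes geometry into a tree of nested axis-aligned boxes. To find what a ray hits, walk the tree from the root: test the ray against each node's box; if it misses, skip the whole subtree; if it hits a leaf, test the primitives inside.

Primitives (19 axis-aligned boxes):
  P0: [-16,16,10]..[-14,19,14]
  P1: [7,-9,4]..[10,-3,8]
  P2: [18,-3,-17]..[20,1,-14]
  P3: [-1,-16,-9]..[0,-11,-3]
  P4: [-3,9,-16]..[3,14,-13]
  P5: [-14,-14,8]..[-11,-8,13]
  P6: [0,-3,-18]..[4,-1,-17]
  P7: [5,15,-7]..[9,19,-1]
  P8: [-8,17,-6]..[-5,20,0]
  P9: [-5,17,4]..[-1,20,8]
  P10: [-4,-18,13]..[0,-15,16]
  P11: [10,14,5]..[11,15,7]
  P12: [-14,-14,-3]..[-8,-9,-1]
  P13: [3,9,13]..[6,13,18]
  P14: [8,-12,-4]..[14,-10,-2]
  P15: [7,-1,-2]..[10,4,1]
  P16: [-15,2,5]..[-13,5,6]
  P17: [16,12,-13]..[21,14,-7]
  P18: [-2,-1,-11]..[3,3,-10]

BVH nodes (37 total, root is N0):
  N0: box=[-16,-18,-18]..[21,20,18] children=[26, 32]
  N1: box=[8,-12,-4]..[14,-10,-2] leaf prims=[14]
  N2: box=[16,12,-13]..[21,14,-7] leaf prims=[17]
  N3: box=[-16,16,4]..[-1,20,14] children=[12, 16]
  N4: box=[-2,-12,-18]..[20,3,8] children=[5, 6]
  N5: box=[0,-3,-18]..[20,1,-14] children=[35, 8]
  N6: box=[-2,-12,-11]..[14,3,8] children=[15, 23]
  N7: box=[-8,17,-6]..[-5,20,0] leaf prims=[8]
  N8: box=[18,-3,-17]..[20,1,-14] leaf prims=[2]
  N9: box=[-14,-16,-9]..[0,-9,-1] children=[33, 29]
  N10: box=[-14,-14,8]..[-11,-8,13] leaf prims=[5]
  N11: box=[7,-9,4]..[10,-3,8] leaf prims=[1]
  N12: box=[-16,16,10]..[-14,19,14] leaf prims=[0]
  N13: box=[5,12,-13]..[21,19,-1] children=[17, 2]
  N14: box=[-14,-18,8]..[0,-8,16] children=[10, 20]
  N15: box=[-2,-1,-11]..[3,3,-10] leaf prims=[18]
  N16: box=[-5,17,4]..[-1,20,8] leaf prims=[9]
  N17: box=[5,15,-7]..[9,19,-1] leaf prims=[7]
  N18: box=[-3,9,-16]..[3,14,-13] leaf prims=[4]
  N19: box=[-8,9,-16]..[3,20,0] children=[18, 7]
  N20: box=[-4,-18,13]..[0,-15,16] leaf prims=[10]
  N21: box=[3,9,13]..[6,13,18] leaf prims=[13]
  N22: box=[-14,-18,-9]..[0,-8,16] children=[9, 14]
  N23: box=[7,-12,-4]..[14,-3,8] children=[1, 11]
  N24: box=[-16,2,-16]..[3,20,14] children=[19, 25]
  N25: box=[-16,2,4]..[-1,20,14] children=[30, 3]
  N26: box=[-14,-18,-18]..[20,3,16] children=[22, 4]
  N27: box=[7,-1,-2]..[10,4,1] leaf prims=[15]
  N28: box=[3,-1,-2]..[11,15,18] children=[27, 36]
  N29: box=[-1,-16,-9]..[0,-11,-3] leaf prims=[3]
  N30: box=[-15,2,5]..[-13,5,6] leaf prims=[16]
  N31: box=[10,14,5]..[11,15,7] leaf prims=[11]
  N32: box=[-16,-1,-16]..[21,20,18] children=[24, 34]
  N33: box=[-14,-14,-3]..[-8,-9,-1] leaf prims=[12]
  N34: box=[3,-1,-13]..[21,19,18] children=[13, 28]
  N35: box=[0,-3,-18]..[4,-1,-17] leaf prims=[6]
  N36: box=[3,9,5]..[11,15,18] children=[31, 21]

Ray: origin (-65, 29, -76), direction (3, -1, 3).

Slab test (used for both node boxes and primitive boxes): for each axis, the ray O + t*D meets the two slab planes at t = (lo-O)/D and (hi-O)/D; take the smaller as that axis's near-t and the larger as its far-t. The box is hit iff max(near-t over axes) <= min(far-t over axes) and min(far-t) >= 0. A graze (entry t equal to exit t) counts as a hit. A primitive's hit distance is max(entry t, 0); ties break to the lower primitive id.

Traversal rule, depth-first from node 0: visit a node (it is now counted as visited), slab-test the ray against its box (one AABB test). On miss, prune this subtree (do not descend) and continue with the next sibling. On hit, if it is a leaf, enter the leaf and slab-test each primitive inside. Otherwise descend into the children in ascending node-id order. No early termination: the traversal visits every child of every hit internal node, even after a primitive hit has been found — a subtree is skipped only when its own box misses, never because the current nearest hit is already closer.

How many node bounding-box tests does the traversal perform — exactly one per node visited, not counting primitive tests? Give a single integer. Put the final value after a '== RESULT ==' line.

Trace the traversal:
N0 x:[49/3,86/3] y:[9,47] z:[58/3,94/3] -> hit [58/3,86/3], descend [26, 32]
  N26 x:[17,85/3] y:[26,47] z:[58/3,92/3] -> hit [26,85/3], descend [4, 22]
    N4 x:[21,85/3] y:[26,41] z:[58/3,28] -> hit [26,28], descend [5, 6]
      N5 x:[65/3,85/3] y:[28,32] z:[58/3,62/3] -> miss, prune
      N6 x:[21,79/3] y:[26,41] z:[65/3,28] -> hit [26,79/3], descend [15, 23]
        N15 x:[21,68/3] y:[26,30] z:[65/3,22] -> miss, prune
        N23 x:[24,79/3] y:[32,41] z:[24,28] -> miss, prune
    N22 x:[17,65/3] y:[37,47] z:[67/3,92/3] -> miss, prune
  N32 x:[49/3,86/3] y:[9,30] z:[20,94/3] -> hit [20,86/3], descend [24, 34]
    N24 x:[49/3,68/3] y:[9,27] z:[20,30] -> hit [20,68/3], descend [19, 25]
      N19 x:[19,68/3] y:[9,20] z:[20,76/3] -> hit [20,20], descend [7, 18]
        N7 x:[19,20] y:[9,12] z:[70/3,76/3] -> miss, prune
        N18 x:[62/3,68/3] y:[15,20] z:[20,21] -> miss, prune
      N25 x:[49/3,64/3] y:[9,27] z:[80/3,30] -> miss, prune
    N34 x:[68/3,86/3] y:[10,30] z:[21,94/3] -> hit [68/3,86/3], descend [13, 28]
      N13 x:[70/3,86/3] y:[10,17] z:[21,25] -> miss, prune
      N28 x:[68/3,76/3] y:[14,30] z:[74/3,94/3] -> hit [74/3,76/3], descend [27, 36]
        N27 x:[24,25] y:[25,30] z:[74/3,77/3] -> hit [25,25] leaf, test {P15@t=25}
        N36 x:[68/3,76/3] y:[14,20] z:[27,94/3] -> miss, prune

Summary -> nodes [0, 26, 4, 5, 6, 15, 23, 22, 32, 24, 19, 7, 18, 25, 34, 13, 28, 27, 36]; box-tests=19; leaf-entries=1; first=P15

== RESULT ==
19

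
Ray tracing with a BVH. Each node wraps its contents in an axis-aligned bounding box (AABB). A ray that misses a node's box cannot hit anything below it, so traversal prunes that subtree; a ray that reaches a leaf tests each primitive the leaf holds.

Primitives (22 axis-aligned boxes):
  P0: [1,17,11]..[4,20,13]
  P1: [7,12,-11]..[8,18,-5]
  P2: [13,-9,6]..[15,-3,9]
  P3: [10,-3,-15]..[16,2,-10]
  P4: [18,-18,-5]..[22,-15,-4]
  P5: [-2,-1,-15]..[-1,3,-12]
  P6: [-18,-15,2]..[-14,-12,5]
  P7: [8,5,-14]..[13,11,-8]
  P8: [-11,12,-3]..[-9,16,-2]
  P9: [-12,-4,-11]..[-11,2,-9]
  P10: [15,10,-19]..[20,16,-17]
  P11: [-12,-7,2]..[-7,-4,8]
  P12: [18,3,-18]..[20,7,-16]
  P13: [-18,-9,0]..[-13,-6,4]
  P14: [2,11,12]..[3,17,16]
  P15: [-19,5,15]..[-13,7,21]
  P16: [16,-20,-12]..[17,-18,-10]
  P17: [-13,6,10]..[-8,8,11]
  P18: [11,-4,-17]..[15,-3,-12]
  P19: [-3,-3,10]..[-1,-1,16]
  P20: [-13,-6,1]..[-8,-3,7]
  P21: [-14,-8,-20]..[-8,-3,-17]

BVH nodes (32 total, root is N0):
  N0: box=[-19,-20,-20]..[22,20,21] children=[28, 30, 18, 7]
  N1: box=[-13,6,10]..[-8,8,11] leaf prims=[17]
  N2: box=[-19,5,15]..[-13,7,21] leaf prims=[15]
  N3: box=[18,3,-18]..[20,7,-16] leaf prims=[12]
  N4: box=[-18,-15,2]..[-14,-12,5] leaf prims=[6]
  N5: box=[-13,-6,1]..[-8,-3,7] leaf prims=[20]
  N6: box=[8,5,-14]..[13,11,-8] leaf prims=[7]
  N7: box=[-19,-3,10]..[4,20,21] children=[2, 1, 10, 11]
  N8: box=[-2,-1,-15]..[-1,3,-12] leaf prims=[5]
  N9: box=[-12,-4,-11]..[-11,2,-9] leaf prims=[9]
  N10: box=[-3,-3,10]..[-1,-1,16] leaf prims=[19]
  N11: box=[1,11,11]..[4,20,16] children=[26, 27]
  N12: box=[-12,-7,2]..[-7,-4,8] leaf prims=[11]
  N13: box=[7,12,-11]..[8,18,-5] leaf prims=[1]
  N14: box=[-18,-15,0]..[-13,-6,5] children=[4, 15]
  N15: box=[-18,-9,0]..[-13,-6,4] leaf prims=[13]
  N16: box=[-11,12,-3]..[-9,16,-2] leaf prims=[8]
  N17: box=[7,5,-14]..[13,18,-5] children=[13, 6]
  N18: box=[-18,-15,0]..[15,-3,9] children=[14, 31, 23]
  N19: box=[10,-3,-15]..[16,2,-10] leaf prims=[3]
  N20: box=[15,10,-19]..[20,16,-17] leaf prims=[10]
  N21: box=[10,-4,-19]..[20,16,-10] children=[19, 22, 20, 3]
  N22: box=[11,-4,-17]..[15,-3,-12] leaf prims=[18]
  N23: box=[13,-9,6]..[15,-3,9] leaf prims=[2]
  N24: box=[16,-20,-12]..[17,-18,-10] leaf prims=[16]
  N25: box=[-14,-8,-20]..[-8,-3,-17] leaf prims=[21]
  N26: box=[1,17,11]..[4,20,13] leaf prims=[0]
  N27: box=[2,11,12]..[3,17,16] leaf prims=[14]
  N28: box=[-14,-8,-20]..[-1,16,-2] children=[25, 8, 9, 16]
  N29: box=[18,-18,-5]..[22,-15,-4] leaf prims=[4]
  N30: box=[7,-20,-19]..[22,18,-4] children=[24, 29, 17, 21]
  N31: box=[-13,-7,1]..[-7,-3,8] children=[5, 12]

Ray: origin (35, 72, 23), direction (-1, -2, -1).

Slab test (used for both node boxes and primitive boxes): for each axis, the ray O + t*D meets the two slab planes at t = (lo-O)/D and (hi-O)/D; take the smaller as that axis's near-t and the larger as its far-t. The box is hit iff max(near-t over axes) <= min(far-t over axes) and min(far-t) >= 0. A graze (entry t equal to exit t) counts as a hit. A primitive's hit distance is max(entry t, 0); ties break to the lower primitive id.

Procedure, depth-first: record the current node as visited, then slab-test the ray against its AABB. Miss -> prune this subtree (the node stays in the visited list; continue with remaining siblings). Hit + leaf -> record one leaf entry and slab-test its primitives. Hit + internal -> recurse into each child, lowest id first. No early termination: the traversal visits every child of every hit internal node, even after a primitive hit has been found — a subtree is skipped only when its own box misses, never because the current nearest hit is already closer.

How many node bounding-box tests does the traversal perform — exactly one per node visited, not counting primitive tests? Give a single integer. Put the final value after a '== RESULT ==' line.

Traverse from the root:
N0 x:[13,54] y:[26,46] z:[2,43] -> hit [26,43], descend [7, 18, 28, 30]
  N7 x:[31,54] y:[26,75/2] z:[2,13] -> miss, prune
  N18 x:[20,53] y:[75/2,87/2] z:[14,23] -> miss, prune
  N28 x:[36,49] y:[28,40] z:[25,43] -> hit [36,40], descend [8, 9, 16, 25]
    N8 x:[36,37] y:[69/2,73/2] z:[35,38] -> hit [36,73/2] leaf, test {P5@t=36}
    N9 x:[46,47] y:[35,38] z:[32,34] -> miss, prune
    N16 x:[44,46] y:[28,30] z:[25,26] -> miss, prune
    N25 x:[43,49] y:[75/2,40] z:[40,43] -> miss, prune
  N30 x:[13,28] y:[27,46] z:[27,42] -> hit [27,28], descend [17, 21, 24, 29]
    N17 x:[22,28] y:[27,67/2] z:[28,37] -> hit [28,28], descend [6, 13]
      N6 x:[22,27] y:[61/2,67/2] z:[31,37] -> miss, prune
      N13 x:[27,28] y:[27,30] z:[28,34] -> hit [28,28] leaf, test {P1@t=28}
    N21 x:[15,25] y:[28,38] z:[33,42] -> miss, prune
    N24 x:[18,19] y:[45,46] z:[33,35] -> miss, prune
    N29 x:[13,17] y:[87/2,45] z:[27,28] -> miss, prune

Summary -> nodes [0, 7, 18, 28, 8, 9, 16, 25, 30, 17, 6, 13, 21, 24, 29]; box-tests=15; leaf-entries=2; first=P1

== RESULT ==
15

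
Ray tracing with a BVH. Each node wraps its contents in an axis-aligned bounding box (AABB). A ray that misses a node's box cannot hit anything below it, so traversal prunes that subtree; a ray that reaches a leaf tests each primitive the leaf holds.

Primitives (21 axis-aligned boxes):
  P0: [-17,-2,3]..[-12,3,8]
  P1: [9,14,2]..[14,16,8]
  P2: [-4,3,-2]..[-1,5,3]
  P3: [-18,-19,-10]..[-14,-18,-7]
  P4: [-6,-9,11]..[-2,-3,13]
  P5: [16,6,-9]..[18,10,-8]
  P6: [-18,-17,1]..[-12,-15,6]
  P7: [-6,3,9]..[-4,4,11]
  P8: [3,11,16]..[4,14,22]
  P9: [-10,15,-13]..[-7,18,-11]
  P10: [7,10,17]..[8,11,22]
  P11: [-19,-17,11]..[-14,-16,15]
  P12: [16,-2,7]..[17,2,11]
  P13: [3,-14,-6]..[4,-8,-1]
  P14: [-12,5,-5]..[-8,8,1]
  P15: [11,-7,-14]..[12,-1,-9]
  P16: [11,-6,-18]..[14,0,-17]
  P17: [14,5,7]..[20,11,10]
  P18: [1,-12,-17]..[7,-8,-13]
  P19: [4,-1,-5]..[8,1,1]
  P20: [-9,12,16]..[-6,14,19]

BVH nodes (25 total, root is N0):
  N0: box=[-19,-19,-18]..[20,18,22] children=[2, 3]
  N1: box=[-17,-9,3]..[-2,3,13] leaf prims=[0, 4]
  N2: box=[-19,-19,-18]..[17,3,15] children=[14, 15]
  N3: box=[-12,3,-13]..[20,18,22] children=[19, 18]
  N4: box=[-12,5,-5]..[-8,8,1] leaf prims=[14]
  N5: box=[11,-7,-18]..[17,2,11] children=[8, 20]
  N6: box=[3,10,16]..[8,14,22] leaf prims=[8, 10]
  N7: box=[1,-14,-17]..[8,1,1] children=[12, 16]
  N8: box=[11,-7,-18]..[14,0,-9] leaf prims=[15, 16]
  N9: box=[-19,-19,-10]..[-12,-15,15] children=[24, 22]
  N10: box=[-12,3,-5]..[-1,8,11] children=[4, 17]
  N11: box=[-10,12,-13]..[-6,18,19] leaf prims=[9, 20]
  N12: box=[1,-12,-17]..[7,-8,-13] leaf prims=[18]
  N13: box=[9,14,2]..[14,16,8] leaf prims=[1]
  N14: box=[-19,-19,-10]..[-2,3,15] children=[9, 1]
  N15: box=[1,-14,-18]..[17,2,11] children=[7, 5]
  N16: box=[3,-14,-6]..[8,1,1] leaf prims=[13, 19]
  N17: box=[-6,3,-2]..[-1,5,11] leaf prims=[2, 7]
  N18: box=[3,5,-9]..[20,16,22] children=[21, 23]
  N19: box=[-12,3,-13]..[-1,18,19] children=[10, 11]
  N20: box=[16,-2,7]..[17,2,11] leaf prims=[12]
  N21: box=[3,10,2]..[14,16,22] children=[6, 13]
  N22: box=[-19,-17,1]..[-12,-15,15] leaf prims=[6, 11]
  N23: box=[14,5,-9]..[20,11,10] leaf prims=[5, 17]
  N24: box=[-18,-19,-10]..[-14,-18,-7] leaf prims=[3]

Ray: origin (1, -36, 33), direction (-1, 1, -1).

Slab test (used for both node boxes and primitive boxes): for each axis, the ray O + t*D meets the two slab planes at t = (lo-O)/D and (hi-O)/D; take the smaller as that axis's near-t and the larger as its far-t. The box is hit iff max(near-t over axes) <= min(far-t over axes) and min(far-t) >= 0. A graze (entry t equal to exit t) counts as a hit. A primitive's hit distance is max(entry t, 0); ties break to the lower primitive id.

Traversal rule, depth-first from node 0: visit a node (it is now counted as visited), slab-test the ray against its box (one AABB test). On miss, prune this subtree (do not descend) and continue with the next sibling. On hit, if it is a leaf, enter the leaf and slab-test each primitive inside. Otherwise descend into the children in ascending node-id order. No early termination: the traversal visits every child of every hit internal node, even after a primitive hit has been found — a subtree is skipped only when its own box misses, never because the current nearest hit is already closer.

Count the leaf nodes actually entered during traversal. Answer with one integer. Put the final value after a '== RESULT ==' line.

Traverse from the root:
N0 x:[-19,20] y:[17,54] z:[11,51] -> hit [17,20], descend [2, 3]
  N2 x:[-16,20] y:[17,39] z:[18,51] -> hit [18,20], descend [14, 15]
    N14 x:[3,20] y:[17,39] z:[18,43] -> hit [18,20], descend [1, 9]
      N1 x:[3,18] y:[27,39] z:[20,30] -> miss, prune
      N9 x:[13,20] y:[17,21] z:[18,43] -> hit [18,20], descend [22, 24]
        N22 x:[13,20] y:[19,21] z:[18,32] -> hit [19,20] leaf, test {P6(miss), P11@t=19}
        N24 x:[15,19] y:[17,18] z:[40,43] -> miss, prune
    N15 x:[-16,0] y:[22,38] z:[22,51] -> miss, prune
  N3 x:[-19,13] y:[39,54] z:[11,46] -> miss, prune

order=[0, 2, 14, 1, 9, 22, 24, 15, 3]  |boxes|=9  |leaves|=1  hit=P11

== RESULT ==
1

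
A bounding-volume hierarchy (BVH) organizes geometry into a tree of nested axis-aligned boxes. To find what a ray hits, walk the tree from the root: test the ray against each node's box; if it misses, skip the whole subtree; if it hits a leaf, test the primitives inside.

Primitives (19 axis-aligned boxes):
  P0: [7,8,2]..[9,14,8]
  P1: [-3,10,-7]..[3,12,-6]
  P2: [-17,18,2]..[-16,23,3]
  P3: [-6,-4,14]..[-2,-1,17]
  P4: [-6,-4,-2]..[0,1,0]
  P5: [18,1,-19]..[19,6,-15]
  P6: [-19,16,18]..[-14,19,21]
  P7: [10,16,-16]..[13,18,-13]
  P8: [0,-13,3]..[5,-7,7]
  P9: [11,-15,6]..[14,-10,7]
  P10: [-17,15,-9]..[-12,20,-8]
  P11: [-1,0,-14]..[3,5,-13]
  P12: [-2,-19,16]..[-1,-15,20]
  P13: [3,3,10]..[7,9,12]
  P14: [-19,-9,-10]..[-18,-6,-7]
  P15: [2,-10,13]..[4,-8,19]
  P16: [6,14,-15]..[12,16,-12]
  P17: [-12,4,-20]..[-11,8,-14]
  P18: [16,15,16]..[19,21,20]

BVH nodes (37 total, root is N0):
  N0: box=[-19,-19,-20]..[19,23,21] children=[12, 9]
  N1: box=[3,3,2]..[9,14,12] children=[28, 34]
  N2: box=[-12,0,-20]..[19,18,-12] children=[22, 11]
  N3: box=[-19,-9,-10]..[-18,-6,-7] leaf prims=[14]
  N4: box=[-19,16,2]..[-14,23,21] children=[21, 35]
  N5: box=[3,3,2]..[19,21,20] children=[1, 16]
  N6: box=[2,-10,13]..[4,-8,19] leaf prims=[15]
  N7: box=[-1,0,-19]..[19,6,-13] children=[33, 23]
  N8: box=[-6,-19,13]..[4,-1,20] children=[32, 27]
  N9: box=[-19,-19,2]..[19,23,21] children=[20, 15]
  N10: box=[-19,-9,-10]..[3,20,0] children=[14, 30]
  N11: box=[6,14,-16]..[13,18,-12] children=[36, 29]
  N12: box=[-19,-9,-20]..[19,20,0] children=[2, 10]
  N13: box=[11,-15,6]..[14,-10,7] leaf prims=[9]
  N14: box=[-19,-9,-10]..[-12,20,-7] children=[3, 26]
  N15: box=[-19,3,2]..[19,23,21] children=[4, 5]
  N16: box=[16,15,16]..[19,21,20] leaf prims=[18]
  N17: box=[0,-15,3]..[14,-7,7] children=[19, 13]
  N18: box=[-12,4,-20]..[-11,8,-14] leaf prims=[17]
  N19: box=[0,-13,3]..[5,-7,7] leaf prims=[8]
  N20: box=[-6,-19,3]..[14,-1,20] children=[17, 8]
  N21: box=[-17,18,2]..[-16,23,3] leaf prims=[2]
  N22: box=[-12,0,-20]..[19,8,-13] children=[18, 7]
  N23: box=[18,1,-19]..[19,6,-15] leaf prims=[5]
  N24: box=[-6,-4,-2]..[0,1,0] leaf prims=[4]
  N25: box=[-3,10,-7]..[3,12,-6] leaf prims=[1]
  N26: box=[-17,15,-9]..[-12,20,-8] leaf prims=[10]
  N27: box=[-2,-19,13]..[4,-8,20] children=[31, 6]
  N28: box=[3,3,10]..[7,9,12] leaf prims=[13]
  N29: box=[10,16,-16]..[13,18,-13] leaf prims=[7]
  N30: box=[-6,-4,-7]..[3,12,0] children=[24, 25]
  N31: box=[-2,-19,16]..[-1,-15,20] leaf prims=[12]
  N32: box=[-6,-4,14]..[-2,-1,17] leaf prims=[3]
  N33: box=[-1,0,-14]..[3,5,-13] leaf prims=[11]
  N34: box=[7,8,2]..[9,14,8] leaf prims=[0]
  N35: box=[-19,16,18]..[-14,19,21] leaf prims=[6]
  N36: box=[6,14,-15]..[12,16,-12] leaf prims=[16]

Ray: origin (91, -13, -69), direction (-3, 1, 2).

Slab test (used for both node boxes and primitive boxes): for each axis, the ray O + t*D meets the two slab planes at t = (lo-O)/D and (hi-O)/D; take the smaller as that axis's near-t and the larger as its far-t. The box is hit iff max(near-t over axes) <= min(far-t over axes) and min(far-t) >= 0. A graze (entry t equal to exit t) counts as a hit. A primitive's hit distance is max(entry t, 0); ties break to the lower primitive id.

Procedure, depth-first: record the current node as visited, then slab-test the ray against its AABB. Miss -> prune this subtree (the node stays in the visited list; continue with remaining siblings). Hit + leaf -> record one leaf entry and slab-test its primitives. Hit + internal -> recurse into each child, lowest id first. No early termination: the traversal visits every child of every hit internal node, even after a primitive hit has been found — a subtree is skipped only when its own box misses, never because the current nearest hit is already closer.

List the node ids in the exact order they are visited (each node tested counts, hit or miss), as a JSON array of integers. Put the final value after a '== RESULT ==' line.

Walk:
N0 x:[24,110/3] y:[-6,36] z:[49/2,45] -> hit [49/2,36], descend [9, 12]
  N9 x:[24,110/3] y:[-6,36] z:[71/2,45] -> hit [71/2,36], descend [15, 20]
    N15 x:[24,110/3] y:[16,36] z:[71/2,45] -> hit [71/2,36], descend [4, 5]
      N4 x:[35,110/3] y:[29,36] z:[71/2,45] -> hit [71/2,36], descend [21, 35]
        N21 x:[107/3,36] y:[31,36] z:[71/2,36] -> hit [107/3,36] leaf, test {P2@t=107/3}
        N35 x:[35,110/3] y:[29,32] z:[87/2,45] -> miss, prune
      N5 x:[24,88/3] y:[16,34] z:[71/2,89/2] -> miss, prune
    N20 x:[77/3,97/3] y:[-6,12] z:[36,89/2] -> miss, prune
  N12 x:[24,110/3] y:[4,33] z:[49/2,69/2] -> hit [49/2,33], descend [2, 10]
    N2 x:[24,103/3] y:[13,31] z:[49/2,57/2] -> hit [49/2,57/2], descend [11, 22]
      N11 x:[26,85/3] y:[27,31] z:[53/2,57/2] -> hit [27,85/3], descend [29, 36]
        N29 x:[26,27] y:[29,31] z:[53/2,28] -> miss, prune
        N36 x:[79/3,85/3] y:[27,29] z:[27,57/2] -> hit [27,85/3] leaf, test {P16@t=27}
      N22 x:[24,103/3] y:[13,21] z:[49/2,28] -> miss, prune
    N10 x:[88/3,110/3] y:[4,33] z:[59/2,69/2] -> hit [59/2,33], descend [14, 30]
      N14 x:[103/3,110/3] y:[4,33] z:[59/2,31] -> miss, prune
      N30 x:[88/3,97/3] y:[9,25] z:[31,69/2] -> miss, prune

Visited [0, 9, 15, 4, 21, 35, 5, 20, 12, 2, 11, 29, 36, 22, 10, 14, 30]. Tests: 17 box, 2 leaf. Nearest: P16.

== RESULT ==
[0, 9, 15, 4, 21, 35, 5, 20, 12, 2, 11, 29, 36, 22, 10, 14, 30]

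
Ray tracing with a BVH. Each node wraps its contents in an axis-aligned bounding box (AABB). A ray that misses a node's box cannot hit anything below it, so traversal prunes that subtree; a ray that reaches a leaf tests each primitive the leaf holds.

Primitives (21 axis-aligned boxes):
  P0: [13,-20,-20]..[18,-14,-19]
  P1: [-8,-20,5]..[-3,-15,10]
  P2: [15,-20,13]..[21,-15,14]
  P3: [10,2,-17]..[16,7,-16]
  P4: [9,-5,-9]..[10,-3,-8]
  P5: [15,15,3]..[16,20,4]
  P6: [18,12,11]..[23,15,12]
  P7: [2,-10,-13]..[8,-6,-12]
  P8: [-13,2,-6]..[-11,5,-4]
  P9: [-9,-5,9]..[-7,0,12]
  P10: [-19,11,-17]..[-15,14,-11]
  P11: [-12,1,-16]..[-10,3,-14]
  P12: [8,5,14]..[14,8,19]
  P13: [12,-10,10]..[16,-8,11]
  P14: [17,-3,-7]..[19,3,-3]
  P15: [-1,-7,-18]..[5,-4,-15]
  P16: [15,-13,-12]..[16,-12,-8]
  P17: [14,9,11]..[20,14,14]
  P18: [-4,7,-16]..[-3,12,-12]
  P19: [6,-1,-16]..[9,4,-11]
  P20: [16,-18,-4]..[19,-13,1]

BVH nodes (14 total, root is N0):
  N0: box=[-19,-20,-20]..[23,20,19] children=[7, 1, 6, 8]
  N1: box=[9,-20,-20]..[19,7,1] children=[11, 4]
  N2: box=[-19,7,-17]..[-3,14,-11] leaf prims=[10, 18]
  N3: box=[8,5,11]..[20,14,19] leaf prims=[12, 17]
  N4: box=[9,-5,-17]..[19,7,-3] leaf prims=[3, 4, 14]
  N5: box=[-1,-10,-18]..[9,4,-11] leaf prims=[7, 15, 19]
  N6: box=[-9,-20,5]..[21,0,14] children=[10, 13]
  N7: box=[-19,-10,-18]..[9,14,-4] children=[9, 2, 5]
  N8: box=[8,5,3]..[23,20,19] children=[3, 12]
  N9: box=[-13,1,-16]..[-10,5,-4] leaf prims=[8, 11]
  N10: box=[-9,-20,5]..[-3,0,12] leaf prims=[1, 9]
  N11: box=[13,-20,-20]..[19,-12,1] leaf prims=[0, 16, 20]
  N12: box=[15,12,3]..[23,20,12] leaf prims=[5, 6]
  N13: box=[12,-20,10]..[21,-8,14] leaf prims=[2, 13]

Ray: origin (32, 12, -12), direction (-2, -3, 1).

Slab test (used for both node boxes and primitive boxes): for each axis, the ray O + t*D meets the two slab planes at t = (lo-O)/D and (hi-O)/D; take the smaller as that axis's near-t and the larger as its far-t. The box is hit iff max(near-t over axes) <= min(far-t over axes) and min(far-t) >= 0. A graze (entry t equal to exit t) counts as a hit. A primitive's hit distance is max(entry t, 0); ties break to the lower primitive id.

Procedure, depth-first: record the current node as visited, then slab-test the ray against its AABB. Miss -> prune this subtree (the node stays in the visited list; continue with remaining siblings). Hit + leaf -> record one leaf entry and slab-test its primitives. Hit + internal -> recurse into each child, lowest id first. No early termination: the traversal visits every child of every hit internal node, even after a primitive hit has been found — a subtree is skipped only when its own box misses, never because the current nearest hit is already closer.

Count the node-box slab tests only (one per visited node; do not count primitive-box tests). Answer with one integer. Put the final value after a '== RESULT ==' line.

Traverse from the root:
N0 x:[9/2,51/2] y:[-8/3,32/3] z:[-8,31] -> hit [9/2,32/3], descend [1, 6, 7, 8]
  N1 x:[13/2,23/2] y:[5/3,32/3] z:[-8,13] -> hit [13/2,32/3], descend [4, 11]
    N4 x:[13/2,23/2] y:[5/3,17/3] z:[-5,9] -> miss, prune
    N11 x:[13/2,19/2] y:[8,32/3] z:[-8,13] -> hit [8,19/2] leaf, test {P0(miss), P16(miss), P20(miss)}
  N6 x:[11/2,41/2] y:[4,32/3] z:[17,26] -> miss, prune
  N7 x:[23/2,51/2] y:[-2/3,22/3] z:[-6,8] -> miss, prune
  N8 x:[9/2,12] y:[-8/3,7/3] z:[15,31] -> miss, prune

Summary -> nodes [0, 1, 4, 11, 6, 7, 8]; box-tests=7; leaf-entries=1; first=miss

== RESULT ==
7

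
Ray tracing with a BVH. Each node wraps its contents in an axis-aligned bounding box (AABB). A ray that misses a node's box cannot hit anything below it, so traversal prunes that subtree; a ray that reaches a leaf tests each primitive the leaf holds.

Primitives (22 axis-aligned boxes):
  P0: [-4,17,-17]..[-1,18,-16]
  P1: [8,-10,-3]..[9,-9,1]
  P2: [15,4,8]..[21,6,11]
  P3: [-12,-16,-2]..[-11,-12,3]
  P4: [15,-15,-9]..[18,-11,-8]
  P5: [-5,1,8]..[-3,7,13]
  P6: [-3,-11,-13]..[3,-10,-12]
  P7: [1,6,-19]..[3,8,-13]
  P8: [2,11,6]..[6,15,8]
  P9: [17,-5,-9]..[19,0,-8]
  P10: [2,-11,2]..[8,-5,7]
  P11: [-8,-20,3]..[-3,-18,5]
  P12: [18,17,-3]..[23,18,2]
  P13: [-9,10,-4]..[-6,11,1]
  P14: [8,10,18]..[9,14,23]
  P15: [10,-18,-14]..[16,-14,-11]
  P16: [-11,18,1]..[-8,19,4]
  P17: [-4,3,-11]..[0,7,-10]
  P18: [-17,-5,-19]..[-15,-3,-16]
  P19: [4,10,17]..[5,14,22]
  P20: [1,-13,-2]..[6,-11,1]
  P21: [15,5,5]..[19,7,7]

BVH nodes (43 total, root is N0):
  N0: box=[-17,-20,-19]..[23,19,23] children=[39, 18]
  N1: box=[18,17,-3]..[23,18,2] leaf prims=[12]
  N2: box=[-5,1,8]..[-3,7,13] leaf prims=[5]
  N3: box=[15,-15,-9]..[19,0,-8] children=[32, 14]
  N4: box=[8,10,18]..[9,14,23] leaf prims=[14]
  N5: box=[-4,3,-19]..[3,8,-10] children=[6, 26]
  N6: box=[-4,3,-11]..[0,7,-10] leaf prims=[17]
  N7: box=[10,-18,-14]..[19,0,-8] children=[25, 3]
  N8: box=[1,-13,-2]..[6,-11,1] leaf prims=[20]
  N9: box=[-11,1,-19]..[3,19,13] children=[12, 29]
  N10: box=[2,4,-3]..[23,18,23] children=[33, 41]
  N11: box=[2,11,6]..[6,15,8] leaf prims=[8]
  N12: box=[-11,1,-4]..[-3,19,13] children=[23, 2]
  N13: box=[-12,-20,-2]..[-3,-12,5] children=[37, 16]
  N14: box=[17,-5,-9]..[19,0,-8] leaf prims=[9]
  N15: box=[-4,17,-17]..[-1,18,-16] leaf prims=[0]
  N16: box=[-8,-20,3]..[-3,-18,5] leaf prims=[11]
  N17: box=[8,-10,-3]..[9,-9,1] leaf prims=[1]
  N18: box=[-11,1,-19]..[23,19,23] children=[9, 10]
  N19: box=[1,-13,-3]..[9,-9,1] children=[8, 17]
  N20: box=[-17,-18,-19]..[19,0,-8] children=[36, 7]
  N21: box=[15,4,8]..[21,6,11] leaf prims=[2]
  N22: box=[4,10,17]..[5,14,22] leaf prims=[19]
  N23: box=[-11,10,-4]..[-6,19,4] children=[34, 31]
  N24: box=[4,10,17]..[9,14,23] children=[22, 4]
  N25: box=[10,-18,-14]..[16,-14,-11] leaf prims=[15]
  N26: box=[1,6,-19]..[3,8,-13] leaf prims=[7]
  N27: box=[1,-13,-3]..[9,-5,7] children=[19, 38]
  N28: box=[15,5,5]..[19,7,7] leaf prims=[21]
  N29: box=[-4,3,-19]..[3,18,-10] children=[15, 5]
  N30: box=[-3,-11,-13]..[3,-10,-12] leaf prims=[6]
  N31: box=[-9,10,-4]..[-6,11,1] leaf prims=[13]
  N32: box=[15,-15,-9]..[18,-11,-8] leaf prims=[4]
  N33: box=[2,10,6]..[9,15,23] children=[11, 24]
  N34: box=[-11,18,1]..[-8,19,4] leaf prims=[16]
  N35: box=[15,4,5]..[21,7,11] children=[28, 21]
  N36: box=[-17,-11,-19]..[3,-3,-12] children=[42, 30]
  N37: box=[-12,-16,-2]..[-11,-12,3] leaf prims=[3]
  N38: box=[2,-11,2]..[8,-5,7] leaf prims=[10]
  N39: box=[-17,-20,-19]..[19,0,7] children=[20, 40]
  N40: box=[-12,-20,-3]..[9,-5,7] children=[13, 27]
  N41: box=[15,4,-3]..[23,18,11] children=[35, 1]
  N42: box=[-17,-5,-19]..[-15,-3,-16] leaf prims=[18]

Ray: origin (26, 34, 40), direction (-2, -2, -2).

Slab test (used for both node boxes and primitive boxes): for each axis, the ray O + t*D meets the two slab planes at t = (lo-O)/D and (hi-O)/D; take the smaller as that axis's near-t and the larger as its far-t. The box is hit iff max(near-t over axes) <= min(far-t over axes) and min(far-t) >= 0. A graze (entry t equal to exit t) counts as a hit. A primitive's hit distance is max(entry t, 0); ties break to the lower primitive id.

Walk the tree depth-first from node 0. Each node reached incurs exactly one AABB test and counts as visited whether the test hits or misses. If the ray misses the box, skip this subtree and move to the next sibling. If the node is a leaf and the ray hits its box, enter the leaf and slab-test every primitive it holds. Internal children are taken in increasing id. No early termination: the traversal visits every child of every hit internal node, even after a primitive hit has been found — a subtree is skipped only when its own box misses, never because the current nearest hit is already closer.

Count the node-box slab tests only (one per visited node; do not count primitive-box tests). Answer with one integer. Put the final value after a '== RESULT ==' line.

Walk:
N0 x:[3/2,43/2] y:[15/2,27] z:[17/2,59/2] -> hit [17/2,43/2], descend [18, 39]
  N18 x:[3/2,37/2] y:[15/2,33/2] z:[17/2,59/2] -> hit [17/2,33/2], descend [9, 10]
    N9 x:[23/2,37/2] y:[15/2,33/2] z:[27/2,59/2] -> hit [27/2,33/2], descend [12, 29]
      N12 x:[29/2,37/2] y:[15/2,33/2] z:[27/2,22] -> hit [29/2,33/2], descend [2, 23]
        N2 x:[29/2,31/2] y:[27/2,33/2] z:[27/2,16] -> hit [29/2,31/2] leaf, test {P5@t=29/2}
        N23 x:[16,37/2] y:[15/2,12] z:[18,22] -> miss, prune
      N29 x:[23/2,15] y:[8,31/2] z:[25,59/2] -> miss, prune
    N10 x:[3/2,12] y:[8,15] z:[17/2,43/2] -> hit [17/2,12], descend [33, 41]
      N33 x:[17/2,12] y:[19/2,12] z:[17/2,17] -> hit [19/2,12], descend [11, 24]
        N11 x:[10,12] y:[19/2,23/2] z:[16,17] -> miss, prune
        N24 x:[17/2,11] y:[10,12] z:[17/2,23/2] -> hit [10,11], descend [4, 22]
          N4 x:[17/2,9] y:[10,12] z:[17/2,11] -> miss, prune
          N22 x:[21/2,11] y:[10,12] z:[9,23/2] -> hit [21/2,11] leaf, test {P19@t=21/2}
      N41 x:[3/2,11/2] y:[8,15] z:[29/2,43/2] -> miss, prune
  N39 x:[7/2,43/2] y:[17,27] z:[33/2,59/2] -> hit [17,43/2], descend [20, 40]
    N20 x:[7/2,43/2] y:[17,26] z:[24,59/2] -> miss, prune
    N40 x:[17/2,19] y:[39/2,27] z:[33/2,43/2] -> miss, prune

order=[0, 18, 9, 12, 2, 23, 29, 10, 33, 11, 24, 4, 22, 41, 39, 20, 40]  |boxes|=17  |leaves|=2  hit=P19

== RESULT ==
17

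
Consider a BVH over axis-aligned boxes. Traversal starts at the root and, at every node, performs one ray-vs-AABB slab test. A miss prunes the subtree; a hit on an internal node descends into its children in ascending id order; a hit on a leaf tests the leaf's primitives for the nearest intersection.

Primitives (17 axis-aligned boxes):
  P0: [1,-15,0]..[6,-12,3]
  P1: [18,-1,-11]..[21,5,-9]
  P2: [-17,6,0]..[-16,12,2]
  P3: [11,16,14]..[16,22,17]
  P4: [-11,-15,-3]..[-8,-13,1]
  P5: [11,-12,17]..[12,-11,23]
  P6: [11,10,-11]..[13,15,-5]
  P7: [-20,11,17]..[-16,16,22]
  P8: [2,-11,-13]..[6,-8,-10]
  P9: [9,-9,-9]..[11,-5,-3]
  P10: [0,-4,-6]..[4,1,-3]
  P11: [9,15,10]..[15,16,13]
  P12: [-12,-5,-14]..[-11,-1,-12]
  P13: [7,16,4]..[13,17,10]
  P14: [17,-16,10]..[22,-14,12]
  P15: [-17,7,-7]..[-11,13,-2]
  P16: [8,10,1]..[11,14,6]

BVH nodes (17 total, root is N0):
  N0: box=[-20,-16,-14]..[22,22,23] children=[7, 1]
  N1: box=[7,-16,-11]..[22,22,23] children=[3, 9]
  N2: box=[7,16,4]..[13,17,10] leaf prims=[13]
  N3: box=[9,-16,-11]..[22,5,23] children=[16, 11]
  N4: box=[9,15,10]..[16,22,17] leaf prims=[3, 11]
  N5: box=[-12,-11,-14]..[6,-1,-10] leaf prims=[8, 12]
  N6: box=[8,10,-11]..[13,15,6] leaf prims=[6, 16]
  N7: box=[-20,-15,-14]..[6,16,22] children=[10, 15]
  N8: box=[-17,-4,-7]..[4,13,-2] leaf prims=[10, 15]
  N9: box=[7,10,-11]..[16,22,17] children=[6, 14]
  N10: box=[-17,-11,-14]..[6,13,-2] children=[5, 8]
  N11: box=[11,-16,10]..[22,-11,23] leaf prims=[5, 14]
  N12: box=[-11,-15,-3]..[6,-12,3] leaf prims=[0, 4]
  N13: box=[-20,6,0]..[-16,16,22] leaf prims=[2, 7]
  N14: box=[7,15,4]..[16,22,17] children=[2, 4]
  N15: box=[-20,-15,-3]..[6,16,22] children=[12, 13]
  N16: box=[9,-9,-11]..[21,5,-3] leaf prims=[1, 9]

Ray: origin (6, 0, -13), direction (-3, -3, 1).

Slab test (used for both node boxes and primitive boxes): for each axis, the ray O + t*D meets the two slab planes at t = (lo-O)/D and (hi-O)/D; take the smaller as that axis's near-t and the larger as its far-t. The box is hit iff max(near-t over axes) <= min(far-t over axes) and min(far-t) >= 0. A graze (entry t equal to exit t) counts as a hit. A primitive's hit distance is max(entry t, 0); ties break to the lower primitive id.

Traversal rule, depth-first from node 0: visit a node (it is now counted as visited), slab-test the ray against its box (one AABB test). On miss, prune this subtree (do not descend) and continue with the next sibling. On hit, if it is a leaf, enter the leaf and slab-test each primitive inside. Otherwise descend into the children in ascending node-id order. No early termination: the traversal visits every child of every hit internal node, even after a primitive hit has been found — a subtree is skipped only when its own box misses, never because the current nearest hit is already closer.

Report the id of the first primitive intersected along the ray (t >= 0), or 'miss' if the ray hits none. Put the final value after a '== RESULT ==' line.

Walk:
N0 x:[-16/3,26/3] y:[-22/3,16/3] z:[-1,36] -> hit [-1,16/3], descend [1, 7]
  N1 x:[-16/3,-1/3] y:[-22/3,16/3] z:[2,36] -> miss, prune
  N7 x:[0,26/3] y:[-16/3,5] z:[-1,35] -> hit [0,5], descend [10, 15]
    N10 x:[0,23/3] y:[-13/3,11/3] z:[-1,11] -> hit [0,11/3], descend [5, 8]
      N5 x:[0,6] y:[1/3,11/3] z:[-1,3] -> hit [1/3,3] leaf, test {P8(miss), P12(miss)}
      N8 x:[2/3,23/3] y:[-13/3,4/3] z:[6,11] -> miss, prune
    N15 x:[0,26/3] y:[-16/3,5] z:[10,35] -> miss, prune

order=[0, 1, 7, 10, 5, 8, 15]  |boxes|=7  |leaves|=1  hit=miss

== RESULT ==
miss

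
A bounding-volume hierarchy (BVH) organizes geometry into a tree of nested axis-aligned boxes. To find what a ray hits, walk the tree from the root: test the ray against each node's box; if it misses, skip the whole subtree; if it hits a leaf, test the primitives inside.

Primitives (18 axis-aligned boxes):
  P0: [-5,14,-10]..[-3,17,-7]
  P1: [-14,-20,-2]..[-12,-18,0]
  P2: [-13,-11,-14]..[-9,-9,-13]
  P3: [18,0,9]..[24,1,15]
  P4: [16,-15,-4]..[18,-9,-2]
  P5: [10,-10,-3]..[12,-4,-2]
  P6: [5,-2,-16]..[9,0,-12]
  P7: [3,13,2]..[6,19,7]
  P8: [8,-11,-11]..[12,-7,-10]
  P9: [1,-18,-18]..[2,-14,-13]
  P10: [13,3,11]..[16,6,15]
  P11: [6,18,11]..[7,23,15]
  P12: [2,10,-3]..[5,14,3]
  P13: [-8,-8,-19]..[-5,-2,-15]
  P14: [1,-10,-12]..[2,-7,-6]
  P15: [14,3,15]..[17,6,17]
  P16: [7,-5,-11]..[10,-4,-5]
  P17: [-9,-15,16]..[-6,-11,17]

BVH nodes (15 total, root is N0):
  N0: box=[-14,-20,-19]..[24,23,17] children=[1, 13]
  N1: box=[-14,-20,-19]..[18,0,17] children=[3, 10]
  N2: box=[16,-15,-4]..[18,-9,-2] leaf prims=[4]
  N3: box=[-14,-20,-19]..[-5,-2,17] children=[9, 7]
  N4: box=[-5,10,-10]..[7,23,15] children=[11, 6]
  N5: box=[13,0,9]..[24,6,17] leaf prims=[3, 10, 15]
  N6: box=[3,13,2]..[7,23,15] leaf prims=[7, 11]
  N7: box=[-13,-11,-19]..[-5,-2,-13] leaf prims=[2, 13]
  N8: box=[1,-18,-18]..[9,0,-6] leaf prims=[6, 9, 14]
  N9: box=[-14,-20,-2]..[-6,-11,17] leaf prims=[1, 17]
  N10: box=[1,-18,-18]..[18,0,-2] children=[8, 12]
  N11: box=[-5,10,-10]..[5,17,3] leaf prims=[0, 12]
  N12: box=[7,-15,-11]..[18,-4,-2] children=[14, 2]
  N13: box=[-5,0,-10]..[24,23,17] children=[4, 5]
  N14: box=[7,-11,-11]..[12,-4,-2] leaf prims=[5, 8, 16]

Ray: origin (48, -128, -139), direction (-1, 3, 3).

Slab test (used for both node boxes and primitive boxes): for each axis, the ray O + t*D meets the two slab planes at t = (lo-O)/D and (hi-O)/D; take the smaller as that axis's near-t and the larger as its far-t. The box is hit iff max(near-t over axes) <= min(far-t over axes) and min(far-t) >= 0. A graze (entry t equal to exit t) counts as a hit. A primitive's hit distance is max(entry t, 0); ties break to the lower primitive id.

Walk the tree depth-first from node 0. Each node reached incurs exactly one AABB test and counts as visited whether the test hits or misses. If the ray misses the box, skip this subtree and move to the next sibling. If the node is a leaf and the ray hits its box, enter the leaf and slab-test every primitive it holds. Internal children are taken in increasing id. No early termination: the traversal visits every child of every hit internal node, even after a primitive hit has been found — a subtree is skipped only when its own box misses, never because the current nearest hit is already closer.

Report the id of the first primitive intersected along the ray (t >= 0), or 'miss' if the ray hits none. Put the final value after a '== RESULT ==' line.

Trace the traversal:
N0 x:[24,62] y:[36,151/3] z:[40,52] -> hit [40,151/3], descend [1, 13]
  N1 x:[30,62] y:[36,128/3] z:[40,52] -> hit [40,128/3], descend [3, 10]
    N3 x:[53,62] y:[36,42] z:[40,52] -> miss, prune
    N10 x:[30,47] y:[110/3,128/3] z:[121/3,137/3] -> hit [121/3,128/3], descend [8, 12]
      N8 x:[39,47] y:[110/3,128/3] z:[121/3,133/3] -> hit [121/3,128/3] leaf, test {P6@t=42, P9(miss), P14(miss)}
      N12 x:[30,41] y:[113/3,124/3] z:[128/3,137/3] -> miss, prune
  N13 x:[24,53] y:[128/3,151/3] z:[43,52] -> hit [43,151/3], descend [4, 5]
    N4 x:[41,53] y:[46,151/3] z:[43,154/3] -> hit [46,151/3], descend [6, 11]
      N6 x:[41,45] y:[47,151/3] z:[47,154/3] -> miss, prune
      N11 x:[43,53] y:[46,145/3] z:[43,142/3] -> hit [46,142/3] leaf, test {P0(miss), P12@t=46}
    N5 x:[24,35] y:[128/3,134/3] z:[148/3,52] -> miss, prune

Visited [0, 1, 3, 10, 8, 12, 13, 4, 6, 11, 5]. Tests: 11 box, 2 leaf. Nearest: P6.

== RESULT ==
6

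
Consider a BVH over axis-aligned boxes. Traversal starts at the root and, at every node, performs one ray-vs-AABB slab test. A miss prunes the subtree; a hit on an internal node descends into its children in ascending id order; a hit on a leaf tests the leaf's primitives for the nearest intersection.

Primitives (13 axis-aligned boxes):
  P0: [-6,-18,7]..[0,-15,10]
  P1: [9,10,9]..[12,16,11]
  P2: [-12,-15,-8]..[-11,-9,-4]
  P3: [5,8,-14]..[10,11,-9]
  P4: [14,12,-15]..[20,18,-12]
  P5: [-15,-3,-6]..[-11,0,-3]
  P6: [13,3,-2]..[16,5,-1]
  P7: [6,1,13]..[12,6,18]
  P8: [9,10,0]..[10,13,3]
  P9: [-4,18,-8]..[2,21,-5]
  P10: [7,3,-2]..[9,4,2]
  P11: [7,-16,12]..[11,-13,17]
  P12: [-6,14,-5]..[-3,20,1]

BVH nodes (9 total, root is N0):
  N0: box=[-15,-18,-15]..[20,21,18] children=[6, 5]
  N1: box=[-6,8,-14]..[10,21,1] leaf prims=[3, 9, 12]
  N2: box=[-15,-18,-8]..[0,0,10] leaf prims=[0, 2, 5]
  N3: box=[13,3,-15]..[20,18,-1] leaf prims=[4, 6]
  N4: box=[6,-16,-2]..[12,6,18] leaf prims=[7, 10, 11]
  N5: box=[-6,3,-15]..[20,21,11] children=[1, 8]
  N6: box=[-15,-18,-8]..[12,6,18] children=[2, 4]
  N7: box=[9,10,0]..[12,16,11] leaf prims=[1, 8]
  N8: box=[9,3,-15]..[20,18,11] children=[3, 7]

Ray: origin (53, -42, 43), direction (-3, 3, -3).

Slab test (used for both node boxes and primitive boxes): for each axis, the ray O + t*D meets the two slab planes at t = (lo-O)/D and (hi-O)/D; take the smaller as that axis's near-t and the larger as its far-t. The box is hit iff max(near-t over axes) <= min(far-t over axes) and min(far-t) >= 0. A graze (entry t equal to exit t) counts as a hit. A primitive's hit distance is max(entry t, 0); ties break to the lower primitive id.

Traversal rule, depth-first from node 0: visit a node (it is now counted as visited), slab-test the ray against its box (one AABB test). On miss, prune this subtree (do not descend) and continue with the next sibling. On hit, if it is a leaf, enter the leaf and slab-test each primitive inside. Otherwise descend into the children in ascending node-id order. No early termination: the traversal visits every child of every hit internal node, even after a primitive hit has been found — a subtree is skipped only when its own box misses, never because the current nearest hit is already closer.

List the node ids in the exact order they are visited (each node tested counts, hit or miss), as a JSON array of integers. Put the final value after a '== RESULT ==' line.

Trace the traversal:
N0 x:[11,68/3] y:[8,21] z:[25/3,58/3] -> hit [11,58/3], descend [5, 6]
  N5 x:[11,59/3] y:[15,21] z:[32/3,58/3] -> hit [15,58/3], descend [1, 8]
    N1 x:[43/3,59/3] y:[50/3,21] z:[14,19] -> hit [50/3,19] leaf, test {P3(miss), P9(miss), P12(miss)}
    N8 x:[11,44/3] y:[15,20] z:[32/3,58/3] -> miss, prune
  N6 x:[41/3,68/3] y:[8,16] z:[25/3,17] -> hit [41/3,16], descend [2, 4]
    N2 x:[53/3,68/3] y:[8,14] z:[11,17] -> miss, prune
    N4 x:[41/3,47/3] y:[26/3,16] z:[25/3,15] -> hit [41/3,15] leaf, test {P7(miss), P10@t=15, P11(miss)}

7 AABB tests over nodes [0, 5, 1, 8, 6, 2, 4]; 2 leaves entered; closest P10.

== RESULT ==
[0, 5, 1, 8, 6, 2, 4]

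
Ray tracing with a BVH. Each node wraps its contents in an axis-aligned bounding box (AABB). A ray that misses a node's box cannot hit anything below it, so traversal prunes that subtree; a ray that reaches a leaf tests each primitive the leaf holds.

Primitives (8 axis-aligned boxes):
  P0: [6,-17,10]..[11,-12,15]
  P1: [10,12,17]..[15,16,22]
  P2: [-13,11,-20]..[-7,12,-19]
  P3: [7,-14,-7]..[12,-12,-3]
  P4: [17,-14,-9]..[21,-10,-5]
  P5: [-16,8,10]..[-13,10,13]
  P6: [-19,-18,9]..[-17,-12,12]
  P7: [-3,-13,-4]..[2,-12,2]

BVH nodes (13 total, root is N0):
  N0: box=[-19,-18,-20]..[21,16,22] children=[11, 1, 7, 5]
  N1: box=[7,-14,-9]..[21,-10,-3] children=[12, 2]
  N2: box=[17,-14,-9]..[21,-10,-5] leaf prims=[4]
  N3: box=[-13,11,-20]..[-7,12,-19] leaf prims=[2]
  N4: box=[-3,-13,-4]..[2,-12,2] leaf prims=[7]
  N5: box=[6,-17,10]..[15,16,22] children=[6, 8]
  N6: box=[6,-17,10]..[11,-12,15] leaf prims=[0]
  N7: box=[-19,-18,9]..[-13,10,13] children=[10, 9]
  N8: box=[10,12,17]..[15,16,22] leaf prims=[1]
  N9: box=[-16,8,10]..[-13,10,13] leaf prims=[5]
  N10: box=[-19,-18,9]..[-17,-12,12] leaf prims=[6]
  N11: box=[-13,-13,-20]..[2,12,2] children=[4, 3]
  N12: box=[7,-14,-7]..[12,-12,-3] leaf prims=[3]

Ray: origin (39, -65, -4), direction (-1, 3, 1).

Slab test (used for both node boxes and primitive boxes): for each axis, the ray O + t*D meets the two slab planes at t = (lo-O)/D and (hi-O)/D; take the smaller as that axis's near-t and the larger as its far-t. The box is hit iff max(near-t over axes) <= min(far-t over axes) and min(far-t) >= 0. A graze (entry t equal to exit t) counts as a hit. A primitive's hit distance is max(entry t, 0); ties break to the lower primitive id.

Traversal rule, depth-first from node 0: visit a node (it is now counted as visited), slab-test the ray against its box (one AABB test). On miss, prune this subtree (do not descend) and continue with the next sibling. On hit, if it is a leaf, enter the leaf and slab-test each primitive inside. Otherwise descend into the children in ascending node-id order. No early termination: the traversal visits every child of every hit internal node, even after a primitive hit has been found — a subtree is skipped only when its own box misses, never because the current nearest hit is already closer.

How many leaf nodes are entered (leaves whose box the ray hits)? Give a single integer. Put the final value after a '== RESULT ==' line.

Walk:
N0 x:[18,58] y:[47/3,27] z:[-16,26] -> hit [18,26], descend [1, 5, 7, 11]
  N1 x:[18,32] y:[17,55/3] z:[-5,1] -> miss, prune
  N5 x:[24,33] y:[16,27] z:[14,26] -> hit [24,26], descend [6, 8]
    N6 x:[28,33] y:[16,53/3] z:[14,19] -> miss, prune
    N8 x:[24,29] y:[77/3,27] z:[21,26] -> hit [77/3,26] leaf, test {P1@t=77/3}
  N7 x:[52,58] y:[47/3,25] z:[13,17] -> miss, prune
  N11 x:[37,52] y:[52/3,77/3] z:[-16,6] -> miss, prune

order=[0, 1, 5, 6, 8, 7, 11]  |boxes|=7  |leaves|=1  hit=P1

== RESULT ==
1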